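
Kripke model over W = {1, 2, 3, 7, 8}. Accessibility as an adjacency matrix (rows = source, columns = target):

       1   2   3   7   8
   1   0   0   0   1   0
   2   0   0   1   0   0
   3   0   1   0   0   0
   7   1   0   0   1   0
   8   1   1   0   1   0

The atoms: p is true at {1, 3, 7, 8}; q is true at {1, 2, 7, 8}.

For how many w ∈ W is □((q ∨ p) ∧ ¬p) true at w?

1: successors {7}; (q ∨ p) ∧ ¬p there: 7:F. ✗
2: successors {3}; (q ∨ p) ∧ ¬p there: 3:F. ✗
3: successors {2}; (q ∨ p) ∧ ¬p there: 2:T. ✓
7: successors {1, 7}; (q ∨ p) ∧ ¬p there: 1:F, 7:F. ✗
8: successors {1, 2, 7}; (q ∨ p) ∧ ¬p there: 1:F, 2:T, 7:F. ✗
Satisfying worlds: {3}.

1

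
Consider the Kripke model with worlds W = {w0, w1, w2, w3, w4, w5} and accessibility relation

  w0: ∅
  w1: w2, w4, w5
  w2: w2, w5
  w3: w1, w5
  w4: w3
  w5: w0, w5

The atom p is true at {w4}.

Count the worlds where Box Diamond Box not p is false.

w0: no successors, so Box Diamond Box not p holds vacuously. ✓
w1: successors {w2, w4, w5}; Diamond Box not p there: w2:T, w4:T, w5:T. ✓
w2: successors {w2, w5}; Diamond Box not p there: w2:T, w5:T. ✓
w3: successors {w1, w5}; Diamond Box not p there: w1:T, w5:T. ✓
w4: successors {w3}; Diamond Box not p there: w3:T. ✓
w5: successors {w0, w5}; Diamond Box not p there: w0:F, w5:T. ✗
Satisfying worlds: {w0, w1, w2, w3, w4}.
So Box Diamond Box not p fails at the other 1 world.

1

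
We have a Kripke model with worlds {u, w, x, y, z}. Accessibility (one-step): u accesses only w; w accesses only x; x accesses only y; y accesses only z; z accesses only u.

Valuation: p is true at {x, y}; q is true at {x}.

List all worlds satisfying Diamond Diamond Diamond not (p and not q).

u: successors {w}; Diamond Diamond not (p and not q) there: w:F. ✗
w: successors {x}; Diamond Diamond not (p and not q) there: x:T. ✓
x: successors {y}; Diamond Diamond not (p and not q) there: y:T. ✓
y: successors {z}; Diamond Diamond not (p and not q) there: z:T. ✓
z: successors {u}; Diamond Diamond not (p and not q) there: u:T. ✓

{w, x, y, z}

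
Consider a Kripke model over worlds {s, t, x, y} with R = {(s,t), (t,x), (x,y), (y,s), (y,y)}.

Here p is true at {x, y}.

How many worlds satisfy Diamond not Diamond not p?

2

s: successors {t}; not Diamond not p there: t:T. ✓
t: successors {x}; not Diamond not p there: x:T. ✓
x: successors {y}; not Diamond not p there: y:F. ✗
y: successors {s, y}; not Diamond not p there: s:F, y:F. ✗
Satisfying worlds: {s, t}.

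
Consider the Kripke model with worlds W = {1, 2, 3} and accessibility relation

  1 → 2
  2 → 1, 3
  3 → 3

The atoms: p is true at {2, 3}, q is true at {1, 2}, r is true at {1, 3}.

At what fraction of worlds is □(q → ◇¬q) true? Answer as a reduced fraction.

2/3

1: successors {2}; q → ◇¬q there: 2:T. ✓
2: successors {1, 3}; q → ◇¬q there: 1:F, 3:T. ✗
3: successors {3}; q → ◇¬q there: 3:T. ✓
That's 2 of 3 worlds, so 2/3.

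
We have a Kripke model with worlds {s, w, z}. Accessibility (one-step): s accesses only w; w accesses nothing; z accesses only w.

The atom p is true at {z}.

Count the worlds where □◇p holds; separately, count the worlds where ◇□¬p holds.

For □◇p:
s: successors {w}; ◇p there: w:F. ✗
w: no successors, so □◇p holds vacuously. ✓
z: successors {w}; ◇p there: w:F. ✗
— 1 world.
For ◇□¬p:
s: successors {w}; □¬p there: w:T. ✓
w: no successors, so ◇□¬p fails. ✗
z: successors {w}; □¬p there: w:T. ✓
— 2 worlds.

1 and 2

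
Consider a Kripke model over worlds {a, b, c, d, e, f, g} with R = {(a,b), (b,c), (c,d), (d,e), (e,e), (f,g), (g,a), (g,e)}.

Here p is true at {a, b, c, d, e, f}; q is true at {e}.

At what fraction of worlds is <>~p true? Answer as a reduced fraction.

a: successors {b}; ~p there: b:F. ✗
b: successors {c}; ~p there: c:F. ✗
c: successors {d}; ~p there: d:F. ✗
d: successors {e}; ~p there: e:F. ✗
e: successors {e}; ~p there: e:F. ✗
f: successors {g}; ~p there: g:T. ✓
g: successors {a, e}; ~p there: a:F, e:F. ✗
That's 1 of 7 worlds, so 1/7.

1/7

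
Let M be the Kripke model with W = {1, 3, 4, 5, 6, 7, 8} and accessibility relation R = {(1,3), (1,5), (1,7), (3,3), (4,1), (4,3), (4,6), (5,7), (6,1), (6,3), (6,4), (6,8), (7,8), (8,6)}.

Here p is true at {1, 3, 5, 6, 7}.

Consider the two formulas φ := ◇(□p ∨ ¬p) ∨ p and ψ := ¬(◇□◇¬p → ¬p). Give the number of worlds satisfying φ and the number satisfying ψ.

6 and 3

For ◇(□p ∨ ¬p) ∨ p:
1: ◇(□p ∨ ¬p) is T, p is T. ✓
3: ◇(□p ∨ ¬p) is T, p is T. ✓
4: ◇(□p ∨ ¬p) is T, p is F. ✓
5: ◇(□p ∨ ¬p) is F, p is T. ✓
6: ◇(□p ∨ ¬p) is T, p is T. ✓
7: ◇(□p ∨ ¬p) is T, p is T. ✓
8: ◇(□p ∨ ¬p) is F, p is F. ✗
— 6 worlds.
For ¬(◇□◇¬p → ¬p):
1: ◇□◇¬p → ¬p is F. ✓
3: ◇□◇¬p → ¬p is T. ✗
4: ◇□◇¬p → ¬p is T. ✗
5: ◇□◇¬p → ¬p is T. ✗
6: ◇□◇¬p → ¬p is F. ✓
7: ◇□◇¬p → ¬p is F. ✓
8: ◇□◇¬p → ¬p is T. ✗
— 3 worlds.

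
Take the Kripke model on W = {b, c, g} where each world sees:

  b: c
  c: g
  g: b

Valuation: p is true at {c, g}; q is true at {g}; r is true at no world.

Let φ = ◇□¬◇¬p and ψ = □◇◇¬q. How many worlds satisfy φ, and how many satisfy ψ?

For ◇□¬◇¬p:
b: successors {c}; □¬◇¬p there: c:F. ✗
c: successors {g}; □¬◇¬p there: g:T. ✓
g: successors {b}; □¬◇¬p there: b:T. ✓
— 2 worlds.
For □◇◇¬q:
b: successors {c}; ◇◇¬q there: c:T. ✓
c: successors {g}; ◇◇¬q there: g:T. ✓
g: successors {b}; ◇◇¬q there: b:F. ✗
— 2 worlds.

2 and 2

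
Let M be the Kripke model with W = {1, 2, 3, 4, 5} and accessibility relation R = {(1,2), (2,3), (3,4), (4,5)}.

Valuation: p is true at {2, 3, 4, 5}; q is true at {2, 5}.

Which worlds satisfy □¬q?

1: successors {2}; ¬q there: 2:F. ✗
2: successors {3}; ¬q there: 3:T. ✓
3: successors {4}; ¬q there: 4:T. ✓
4: successors {5}; ¬q there: 5:F. ✗
5: no successors, so □¬q holds vacuously. ✓

{2, 3, 5}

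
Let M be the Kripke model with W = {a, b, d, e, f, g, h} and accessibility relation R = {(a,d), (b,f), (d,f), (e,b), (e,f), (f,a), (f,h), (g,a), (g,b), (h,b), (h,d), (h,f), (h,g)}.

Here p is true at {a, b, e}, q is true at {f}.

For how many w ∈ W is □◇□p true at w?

a: successors {d}; ◇□p there: d:F. ✗
b: successors {f}; ◇□p there: f:F. ✗
d: successors {f}; ◇□p there: f:F. ✗
e: successors {b, f}; ◇□p there: b:F, f:F. ✗
f: successors {a, h}; ◇□p there: a:F, h:T. ✗
g: successors {a, b}; ◇□p there: a:F, b:F. ✗
h: successors {b, d, f, g}; ◇□p there: b:F, d:F, f:F, g:F. ✗
Satisfying worlds: ∅.

0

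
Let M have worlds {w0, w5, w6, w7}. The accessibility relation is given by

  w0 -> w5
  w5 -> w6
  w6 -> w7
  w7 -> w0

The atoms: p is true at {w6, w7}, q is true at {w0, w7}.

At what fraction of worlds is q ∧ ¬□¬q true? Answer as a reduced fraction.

1/4

w0: q is T, ¬□¬q is F. ✗
w5: q is F, ¬□¬q is F. ✗
w6: q is F, ¬□¬q is T. ✗
w7: q is T, ¬□¬q is T. ✓
That's 1 of 4 worlds, so 1/4.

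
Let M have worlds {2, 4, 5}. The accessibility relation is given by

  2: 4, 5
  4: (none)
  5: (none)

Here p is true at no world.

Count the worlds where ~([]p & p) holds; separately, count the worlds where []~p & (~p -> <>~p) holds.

3 and 1

For ~([]p & p):
2: []p & p is F. ✓
4: []p & p is F. ✓
5: []p & p is F. ✓
— 3 worlds.
For []~p & (~p -> <>~p):
2: []~p is T, ~p -> <>~p is T. ✓
4: []~p is T, ~p -> <>~p is F. ✗
5: []~p is T, ~p -> <>~p is F. ✗
— 1 world.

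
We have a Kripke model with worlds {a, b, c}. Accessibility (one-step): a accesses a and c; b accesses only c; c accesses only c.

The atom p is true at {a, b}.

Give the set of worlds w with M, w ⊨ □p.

∅

a: successors {a, c}; p there: a:T, c:F. ✗
b: successors {c}; p there: c:F. ✗
c: successors {c}; p there: c:F. ✗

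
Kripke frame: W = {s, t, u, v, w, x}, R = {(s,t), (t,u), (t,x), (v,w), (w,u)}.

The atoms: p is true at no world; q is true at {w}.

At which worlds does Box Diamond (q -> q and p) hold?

s: successors {t}; Diamond (q -> q and p) there: t:T. ✓
t: successors {u, x}; Diamond (q -> q and p) there: u:F, x:F. ✗
u: no successors, so Box Diamond (q -> q and p) holds vacuously. ✓
v: successors {w}; Diamond (q -> q and p) there: w:T. ✓
w: successors {u}; Diamond (q -> q and p) there: u:F. ✗
x: no successors, so Box Diamond (q -> q and p) holds vacuously. ✓

{s, u, v, x}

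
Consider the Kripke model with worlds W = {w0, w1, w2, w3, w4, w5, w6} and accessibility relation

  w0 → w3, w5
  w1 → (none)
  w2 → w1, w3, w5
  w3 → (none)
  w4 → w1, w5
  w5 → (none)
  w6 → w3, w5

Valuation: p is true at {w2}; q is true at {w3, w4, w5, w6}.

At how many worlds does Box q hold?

w0: successors {w3, w5}; q there: w3:T, w5:T. ✓
w1: no successors, so Box q holds vacuously. ✓
w2: successors {w1, w3, w5}; q there: w1:F, w3:T, w5:T. ✗
w3: no successors, so Box q holds vacuously. ✓
w4: successors {w1, w5}; q there: w1:F, w5:T. ✗
w5: no successors, so Box q holds vacuously. ✓
w6: successors {w3, w5}; q there: w3:T, w5:T. ✓
Satisfying worlds: {w0, w1, w3, w5, w6}.

5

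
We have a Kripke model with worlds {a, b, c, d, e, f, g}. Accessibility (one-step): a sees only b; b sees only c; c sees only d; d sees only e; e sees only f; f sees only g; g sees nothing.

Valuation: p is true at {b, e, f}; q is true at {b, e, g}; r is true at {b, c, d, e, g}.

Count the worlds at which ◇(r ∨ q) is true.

5

a: successors {b}; r ∨ q there: b:T. ✓
b: successors {c}; r ∨ q there: c:T. ✓
c: successors {d}; r ∨ q there: d:T. ✓
d: successors {e}; r ∨ q there: e:T. ✓
e: successors {f}; r ∨ q there: f:F. ✗
f: successors {g}; r ∨ q there: g:T. ✓
g: no successors, so ◇(r ∨ q) fails. ✗
Satisfying worlds: {a, b, c, d, f}.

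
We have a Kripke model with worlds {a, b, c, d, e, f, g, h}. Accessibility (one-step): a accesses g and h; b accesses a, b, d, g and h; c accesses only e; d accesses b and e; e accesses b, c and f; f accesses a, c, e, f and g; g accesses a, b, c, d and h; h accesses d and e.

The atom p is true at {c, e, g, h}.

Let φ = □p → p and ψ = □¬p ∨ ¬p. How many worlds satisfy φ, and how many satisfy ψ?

For □p → p:
a: □p is T, p is F. ✗
b: □p is F, p is F. ✓
c: □p is T, p is T. ✓
d: □p is F, p is F. ✓
e: □p is F, p is T. ✓
f: □p is F, p is F. ✓
g: □p is F, p is T. ✓
h: □p is F, p is T. ✓
— 7 worlds.
For □¬p ∨ ¬p:
a: □¬p is F, ¬p is T. ✓
b: □¬p is F, ¬p is T. ✓
c: □¬p is F, ¬p is F. ✗
d: □¬p is F, ¬p is T. ✓
e: □¬p is F, ¬p is F. ✗
f: □¬p is F, ¬p is T. ✓
g: □¬p is F, ¬p is F. ✗
h: □¬p is F, ¬p is F. ✗
— 4 worlds.

7 and 4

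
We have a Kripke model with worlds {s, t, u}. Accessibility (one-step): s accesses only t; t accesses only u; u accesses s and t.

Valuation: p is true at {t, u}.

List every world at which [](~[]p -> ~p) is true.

{s, u}

s: successors {t}; ~[]p -> ~p there: t:T. ✓
t: successors {u}; ~[]p -> ~p there: u:F. ✗
u: successors {s, t}; ~[]p -> ~p there: s:T, t:T. ✓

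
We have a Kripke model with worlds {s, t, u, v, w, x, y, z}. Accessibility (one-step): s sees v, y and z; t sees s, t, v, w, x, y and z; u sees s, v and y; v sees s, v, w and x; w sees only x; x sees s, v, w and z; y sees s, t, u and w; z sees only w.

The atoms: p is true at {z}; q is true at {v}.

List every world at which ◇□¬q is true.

s: successors {v, y, z}; □¬q there: v:F, y:T, z:T. ✓
t: successors {s, t, v, w, x, y, z}; □¬q there: s:F, t:F, v:F, w:T, x:F, y:T, z:T. ✓
u: successors {s, v, y}; □¬q there: s:F, v:F, y:T. ✓
v: successors {s, v, w, x}; □¬q there: s:F, v:F, w:T, x:F. ✓
w: successors {x}; □¬q there: x:F. ✗
x: successors {s, v, w, z}; □¬q there: s:F, v:F, w:T, z:T. ✓
y: successors {s, t, u, w}; □¬q there: s:F, t:F, u:F, w:T. ✓
z: successors {w}; □¬q there: w:T. ✓

{s, t, u, v, x, y, z}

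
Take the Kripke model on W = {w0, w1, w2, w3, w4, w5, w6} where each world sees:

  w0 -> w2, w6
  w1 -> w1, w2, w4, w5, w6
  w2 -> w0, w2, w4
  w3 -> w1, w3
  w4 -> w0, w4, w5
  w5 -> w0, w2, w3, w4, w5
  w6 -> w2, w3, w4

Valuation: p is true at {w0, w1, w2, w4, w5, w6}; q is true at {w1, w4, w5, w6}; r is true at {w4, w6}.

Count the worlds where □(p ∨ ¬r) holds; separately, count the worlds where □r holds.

7 and 0

For □(p ∨ ¬r):
w0: successors {w2, w6}; p ∨ ¬r there: w2:T, w6:T. ✓
w1: successors {w1, w2, w4, w5, w6}; p ∨ ¬r there: w1:T, w2:T, w4:T, w5:T, w6:T. ✓
w2: successors {w0, w2, w4}; p ∨ ¬r there: w0:T, w2:T, w4:T. ✓
w3: successors {w1, w3}; p ∨ ¬r there: w1:T, w3:T. ✓
w4: successors {w0, w4, w5}; p ∨ ¬r there: w0:T, w4:T, w5:T. ✓
w5: successors {w0, w2, w3, w4, w5}; p ∨ ¬r there: w0:T, w2:T, w3:T, w4:T, w5:T. ✓
w6: successors {w2, w3, w4}; p ∨ ¬r there: w2:T, w3:T, w4:T. ✓
— 7 worlds.
For □r:
w0: successors {w2, w6}; r there: w2:F, w6:T. ✗
w1: successors {w1, w2, w4, w5, w6}; r there: w1:F, w2:F, w4:T, w5:F, w6:T. ✗
w2: successors {w0, w2, w4}; r there: w0:F, w2:F, w4:T. ✗
w3: successors {w1, w3}; r there: w1:F, w3:F. ✗
w4: successors {w0, w4, w5}; r there: w0:F, w4:T, w5:F. ✗
w5: successors {w0, w2, w3, w4, w5}; r there: w0:F, w2:F, w3:F, w4:T, w5:F. ✗
w6: successors {w2, w3, w4}; r there: w2:F, w3:F, w4:T. ✗
— 0 worlds.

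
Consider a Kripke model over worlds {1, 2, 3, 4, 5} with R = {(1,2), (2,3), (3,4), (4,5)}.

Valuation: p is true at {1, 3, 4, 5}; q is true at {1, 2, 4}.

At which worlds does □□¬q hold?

{1, 3, 4, 5}

1: successors {2}; □¬q there: 2:T. ✓
2: successors {3}; □¬q there: 3:F. ✗
3: successors {4}; □¬q there: 4:T. ✓
4: successors {5}; □¬q there: 5:T. ✓
5: no successors, so □□¬q holds vacuously. ✓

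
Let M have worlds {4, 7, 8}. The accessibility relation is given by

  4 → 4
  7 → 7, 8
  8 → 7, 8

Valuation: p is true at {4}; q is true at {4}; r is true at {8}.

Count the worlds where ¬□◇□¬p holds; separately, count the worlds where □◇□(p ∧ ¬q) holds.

For ¬□◇□¬p:
4: □◇□¬p is F. ✓
7: □◇□¬p is T. ✗
8: □◇□¬p is T. ✗
— 1 world.
For □◇□(p ∧ ¬q):
4: successors {4}; ◇□(p ∧ ¬q) there: 4:F. ✗
7: successors {7, 8}; ◇□(p ∧ ¬q) there: 7:F, 8:F. ✗
8: successors {7, 8}; ◇□(p ∧ ¬q) there: 7:F, 8:F. ✗
— 0 worlds.

1 and 0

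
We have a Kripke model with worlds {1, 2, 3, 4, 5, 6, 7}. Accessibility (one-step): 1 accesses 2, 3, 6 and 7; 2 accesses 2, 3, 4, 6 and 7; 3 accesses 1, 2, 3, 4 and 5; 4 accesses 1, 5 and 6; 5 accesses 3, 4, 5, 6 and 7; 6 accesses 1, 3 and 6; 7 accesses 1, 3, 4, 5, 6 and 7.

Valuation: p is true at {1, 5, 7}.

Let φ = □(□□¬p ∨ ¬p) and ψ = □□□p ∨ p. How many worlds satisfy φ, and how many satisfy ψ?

0 and 3

For □(□□¬p ∨ ¬p):
1: successors {2, 3, 6, 7}; □□¬p ∨ ¬p there: 2:T, 3:T, 6:T, 7:F. ✗
2: successors {2, 3, 4, 6, 7}; □□¬p ∨ ¬p there: 2:T, 3:T, 4:T, 6:T, 7:F. ✗
3: successors {1, 2, 3, 4, 5}; □□¬p ∨ ¬p there: 1:F, 2:T, 3:T, 4:T, 5:F. ✗
4: successors {1, 5, 6}; □□¬p ∨ ¬p there: 1:F, 5:F, 6:T. ✗
5: successors {3, 4, 5, 6, 7}; □□¬p ∨ ¬p there: 3:T, 4:T, 5:F, 6:T, 7:F. ✗
6: successors {1, 3, 6}; □□¬p ∨ ¬p there: 1:F, 3:T, 6:T. ✗
7: successors {1, 3, 4, 5, 6, 7}; □□¬p ∨ ¬p there: 1:F, 3:T, 4:T, 5:F, 6:T, 7:F. ✗
— 0 worlds.
For □□□p ∨ p:
1: □□□p is F, p is T. ✓
2: □□□p is F, p is F. ✗
3: □□□p is F, p is F. ✗
4: □□□p is F, p is F. ✗
5: □□□p is F, p is T. ✓
6: □□□p is F, p is F. ✗
7: □□□p is F, p is T. ✓
— 3 worlds.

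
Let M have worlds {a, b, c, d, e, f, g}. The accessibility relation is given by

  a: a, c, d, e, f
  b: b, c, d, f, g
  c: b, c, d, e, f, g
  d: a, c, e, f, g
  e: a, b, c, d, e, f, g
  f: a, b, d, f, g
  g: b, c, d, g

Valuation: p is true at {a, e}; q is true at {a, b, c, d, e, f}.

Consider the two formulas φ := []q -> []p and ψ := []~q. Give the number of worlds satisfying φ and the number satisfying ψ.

For []q -> []p:
a: []q is T, []p is F. ✗
b: []q is F, []p is F. ✓
c: []q is F, []p is F. ✓
d: []q is F, []p is F. ✓
e: []q is F, []p is F. ✓
f: []q is F, []p is F. ✓
g: []q is F, []p is F. ✓
— 6 worlds.
For []~q:
a: successors {a, c, d, e, f}; ~q there: a:F, c:F, d:F, e:F, f:F. ✗
b: successors {b, c, d, f, g}; ~q there: b:F, c:F, d:F, f:F, g:T. ✗
c: successors {b, c, d, e, f, g}; ~q there: b:F, c:F, d:F, e:F, f:F, g:T. ✗
d: successors {a, c, e, f, g}; ~q there: a:F, c:F, e:F, f:F, g:T. ✗
e: successors {a, b, c, d, e, f, g}; ~q there: a:F, b:F, c:F, d:F, e:F, f:F, g:T. ✗
f: successors {a, b, d, f, g}; ~q there: a:F, b:F, d:F, f:F, g:T. ✗
g: successors {b, c, d, g}; ~q there: b:F, c:F, d:F, g:T. ✗
— 0 worlds.

6 and 0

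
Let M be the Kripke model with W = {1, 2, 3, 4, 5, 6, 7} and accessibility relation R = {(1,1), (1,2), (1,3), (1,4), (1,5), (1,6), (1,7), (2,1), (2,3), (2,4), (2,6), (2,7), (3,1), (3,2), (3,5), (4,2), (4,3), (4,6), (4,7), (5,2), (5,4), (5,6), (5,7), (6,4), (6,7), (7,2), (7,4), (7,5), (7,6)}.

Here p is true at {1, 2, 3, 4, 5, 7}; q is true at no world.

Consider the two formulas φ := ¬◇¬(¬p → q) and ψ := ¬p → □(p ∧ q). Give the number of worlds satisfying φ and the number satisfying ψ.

For ¬◇¬(¬p → q):
1: ◇¬(¬p → q) is T. ✗
2: ◇¬(¬p → q) is T. ✗
3: ◇¬(¬p → q) is F. ✓
4: ◇¬(¬p → q) is T. ✗
5: ◇¬(¬p → q) is T. ✗
6: ◇¬(¬p → q) is F. ✓
7: ◇¬(¬p → q) is T. ✗
— 2 worlds.
For ¬p → □(p ∧ q):
1: ¬p is F, □(p ∧ q) is F. ✓
2: ¬p is F, □(p ∧ q) is F. ✓
3: ¬p is F, □(p ∧ q) is F. ✓
4: ¬p is F, □(p ∧ q) is F. ✓
5: ¬p is F, □(p ∧ q) is F. ✓
6: ¬p is T, □(p ∧ q) is F. ✗
7: ¬p is F, □(p ∧ q) is F. ✓
— 6 worlds.

2 and 6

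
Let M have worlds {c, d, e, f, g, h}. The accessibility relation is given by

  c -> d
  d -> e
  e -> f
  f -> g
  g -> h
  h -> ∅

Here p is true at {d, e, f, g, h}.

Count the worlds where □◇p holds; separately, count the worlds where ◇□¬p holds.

5 and 1

For □◇p:
c: successors {d}; ◇p there: d:T. ✓
d: successors {e}; ◇p there: e:T. ✓
e: successors {f}; ◇p there: f:T. ✓
f: successors {g}; ◇p there: g:T. ✓
g: successors {h}; ◇p there: h:F. ✗
h: no successors, so □◇p holds vacuously. ✓
— 5 worlds.
For ◇□¬p:
c: successors {d}; □¬p there: d:F. ✗
d: successors {e}; □¬p there: e:F. ✗
e: successors {f}; □¬p there: f:F. ✗
f: successors {g}; □¬p there: g:F. ✗
g: successors {h}; □¬p there: h:T. ✓
h: no successors, so ◇□¬p fails. ✗
— 1 world.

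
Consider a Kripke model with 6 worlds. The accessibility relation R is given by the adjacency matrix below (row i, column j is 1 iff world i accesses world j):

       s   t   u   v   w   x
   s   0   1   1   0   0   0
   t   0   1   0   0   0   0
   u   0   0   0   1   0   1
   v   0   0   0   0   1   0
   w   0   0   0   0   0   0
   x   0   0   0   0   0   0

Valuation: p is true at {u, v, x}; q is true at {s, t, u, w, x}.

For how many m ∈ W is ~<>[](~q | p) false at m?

s: <>[](~q | p) is T. ✗
t: <>[](~q | p) is F. ✓
u: <>[](~q | p) is T. ✗
v: <>[](~q | p) is T. ✗
w: <>[](~q | p) is F. ✓
x: <>[](~q | p) is F. ✓
Satisfying worlds: {t, w, x}.
So ~<>[](~q | p) fails at the other 3 worlds.

3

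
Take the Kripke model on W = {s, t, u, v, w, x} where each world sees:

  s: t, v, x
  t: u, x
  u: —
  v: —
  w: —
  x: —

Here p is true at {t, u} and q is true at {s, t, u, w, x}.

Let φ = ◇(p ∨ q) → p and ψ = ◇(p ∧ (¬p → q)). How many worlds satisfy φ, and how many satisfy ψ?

5 and 2

For ◇(p ∨ q) → p:
s: ◇(p ∨ q) is T, p is F. ✗
t: ◇(p ∨ q) is T, p is T. ✓
u: ◇(p ∨ q) is F, p is T. ✓
v: ◇(p ∨ q) is F, p is F. ✓
w: ◇(p ∨ q) is F, p is F. ✓
x: ◇(p ∨ q) is F, p is F. ✓
— 5 worlds.
For ◇(p ∧ (¬p → q)):
s: successors {t, v, x}; p ∧ (¬p → q) there: t:T, v:F, x:F. ✓
t: successors {u, x}; p ∧ (¬p → q) there: u:T, x:F. ✓
u: no successors, so ◇(p ∧ (¬p → q)) fails. ✗
v: no successors, so ◇(p ∧ (¬p → q)) fails. ✗
w: no successors, so ◇(p ∧ (¬p → q)) fails. ✗
x: no successors, so ◇(p ∧ (¬p → q)) fails. ✗
— 2 worlds.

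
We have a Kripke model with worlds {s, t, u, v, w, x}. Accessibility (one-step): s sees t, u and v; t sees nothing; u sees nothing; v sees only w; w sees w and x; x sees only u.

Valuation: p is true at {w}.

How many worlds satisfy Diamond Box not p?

3

s: successors {t, u, v}; Box not p there: t:T, u:T, v:F. ✓
t: no successors, so Diamond Box not p fails. ✗
u: no successors, so Diamond Box not p fails. ✗
v: successors {w}; Box not p there: w:F. ✗
w: successors {w, x}; Box not p there: w:F, x:T. ✓
x: successors {u}; Box not p there: u:T. ✓
Satisfying worlds: {s, w, x}.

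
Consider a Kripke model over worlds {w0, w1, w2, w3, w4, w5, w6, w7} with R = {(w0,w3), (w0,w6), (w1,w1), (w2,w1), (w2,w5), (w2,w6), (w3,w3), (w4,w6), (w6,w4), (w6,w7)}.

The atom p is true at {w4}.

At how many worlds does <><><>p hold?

1

w0: successors {w3, w6}; <><>p there: w3:F, w6:F. ✗
w1: successors {w1}; <><>p there: w1:F. ✗
w2: successors {w1, w5, w6}; <><>p there: w1:F, w5:F, w6:F. ✗
w3: successors {w3}; <><>p there: w3:F. ✗
w4: successors {w6}; <><>p there: w6:F. ✗
w5: no successors, so <><><>p fails. ✗
w6: successors {w4, w7}; <><>p there: w4:T, w7:F. ✓
w7: no successors, so <><><>p fails. ✗
Satisfying worlds: {w6}.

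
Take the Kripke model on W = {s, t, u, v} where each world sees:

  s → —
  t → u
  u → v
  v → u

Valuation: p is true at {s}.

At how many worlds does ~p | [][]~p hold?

4

s: ~p is F, [][]~p is T. ✓
t: ~p is T, [][]~p is T. ✓
u: ~p is T, [][]~p is T. ✓
v: ~p is T, [][]~p is T. ✓
Satisfying worlds: {s, t, u, v}.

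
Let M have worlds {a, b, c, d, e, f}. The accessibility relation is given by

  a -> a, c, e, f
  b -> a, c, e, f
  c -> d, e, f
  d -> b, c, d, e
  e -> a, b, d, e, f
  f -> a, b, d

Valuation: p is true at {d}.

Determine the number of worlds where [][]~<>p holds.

0

a: successors {a, c, e, f}; []~<>p there: a:F, c:F, e:F, f:F. ✗
b: successors {a, c, e, f}; []~<>p there: a:F, c:F, e:F, f:F. ✗
c: successors {d, e, f}; []~<>p there: d:F, e:F, f:F. ✗
d: successors {b, c, d, e}; []~<>p there: b:F, c:F, d:F, e:F. ✗
e: successors {a, b, d, e, f}; []~<>p there: a:F, b:F, d:F, e:F, f:F. ✗
f: successors {a, b, d}; []~<>p there: a:F, b:F, d:F. ✗
Satisfying worlds: ∅.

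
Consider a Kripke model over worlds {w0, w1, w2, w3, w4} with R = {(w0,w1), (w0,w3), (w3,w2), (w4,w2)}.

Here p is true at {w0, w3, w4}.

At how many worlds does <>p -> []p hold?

4

w0: <>p is T, []p is F. ✗
w1: <>p is F, []p is T. ✓
w2: <>p is F, []p is T. ✓
w3: <>p is F, []p is F. ✓
w4: <>p is F, []p is F. ✓
Satisfying worlds: {w1, w2, w3, w4}.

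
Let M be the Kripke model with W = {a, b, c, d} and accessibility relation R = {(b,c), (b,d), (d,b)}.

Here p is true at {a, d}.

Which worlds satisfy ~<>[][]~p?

a: <>[][]~p is F. ✓
b: <>[][]~p is T. ✗
c: <>[][]~p is F. ✓
d: <>[][]~p is T. ✗

{a, c}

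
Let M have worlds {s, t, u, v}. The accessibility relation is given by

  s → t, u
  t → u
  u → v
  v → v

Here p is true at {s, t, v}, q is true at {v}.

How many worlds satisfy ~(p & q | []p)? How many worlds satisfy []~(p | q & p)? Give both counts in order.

2 and 1

For ~(p & q | []p):
s: p & q | []p is F. ✓
t: p & q | []p is F. ✓
u: p & q | []p is T. ✗
v: p & q | []p is T. ✗
— 2 worlds.
For []~(p | q & p):
s: successors {t, u}; ~(p | q & p) there: t:F, u:T. ✗
t: successors {u}; ~(p | q & p) there: u:T. ✓
u: successors {v}; ~(p | q & p) there: v:F. ✗
v: successors {v}; ~(p | q & p) there: v:F. ✗
— 1 world.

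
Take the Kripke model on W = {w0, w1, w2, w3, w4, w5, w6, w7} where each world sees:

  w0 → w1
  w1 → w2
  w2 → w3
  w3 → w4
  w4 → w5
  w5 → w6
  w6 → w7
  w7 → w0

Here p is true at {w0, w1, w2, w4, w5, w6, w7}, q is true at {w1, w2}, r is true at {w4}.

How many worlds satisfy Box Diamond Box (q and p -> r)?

w0: successors {w1}; Diamond Box (q and p -> r) there: w1:T. ✓
w1: successors {w2}; Diamond Box (q and p -> r) there: w2:T. ✓
w2: successors {w3}; Diamond Box (q and p -> r) there: w3:T. ✓
w3: successors {w4}; Diamond Box (q and p -> r) there: w4:T. ✓
w4: successors {w5}; Diamond Box (q and p -> r) there: w5:T. ✓
w5: successors {w6}; Diamond Box (q and p -> r) there: w6:T. ✓
w6: successors {w7}; Diamond Box (q and p -> r) there: w7:F. ✗
w7: successors {w0}; Diamond Box (q and p -> r) there: w0:F. ✗
Satisfying worlds: {w0, w1, w2, w3, w4, w5}.

6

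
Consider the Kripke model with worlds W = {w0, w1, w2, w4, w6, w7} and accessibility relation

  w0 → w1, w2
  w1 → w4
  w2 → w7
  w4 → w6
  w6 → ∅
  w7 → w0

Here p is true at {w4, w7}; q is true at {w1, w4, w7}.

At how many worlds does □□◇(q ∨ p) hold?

w0: successors {w1, w2}; □◇(q ∨ p) there: w1:F, w2:F. ✗
w1: successors {w4}; □◇(q ∨ p) there: w4:F. ✗
w2: successors {w7}; □◇(q ∨ p) there: w7:T. ✓
w4: successors {w6}; □◇(q ∨ p) there: w6:T. ✓
w6: no successors, so □□◇(q ∨ p) holds vacuously. ✓
w7: successors {w0}; □◇(q ∨ p) there: w0:T. ✓
Satisfying worlds: {w2, w4, w6, w7}.

4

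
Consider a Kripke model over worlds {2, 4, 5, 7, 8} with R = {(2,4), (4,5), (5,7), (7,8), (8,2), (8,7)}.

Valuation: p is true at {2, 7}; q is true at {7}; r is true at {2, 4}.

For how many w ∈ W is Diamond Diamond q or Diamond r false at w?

1

2: Diamond Diamond q is F, Diamond r is T. ✓
4: Diamond Diamond q is T, Diamond r is F. ✓
5: Diamond Diamond q is F, Diamond r is F. ✗
7: Diamond Diamond q is T, Diamond r is F. ✓
8: Diamond Diamond q is F, Diamond r is T. ✓
Satisfying worlds: {2, 4, 7, 8}.
So Diamond Diamond q or Diamond r fails at the other 1 world.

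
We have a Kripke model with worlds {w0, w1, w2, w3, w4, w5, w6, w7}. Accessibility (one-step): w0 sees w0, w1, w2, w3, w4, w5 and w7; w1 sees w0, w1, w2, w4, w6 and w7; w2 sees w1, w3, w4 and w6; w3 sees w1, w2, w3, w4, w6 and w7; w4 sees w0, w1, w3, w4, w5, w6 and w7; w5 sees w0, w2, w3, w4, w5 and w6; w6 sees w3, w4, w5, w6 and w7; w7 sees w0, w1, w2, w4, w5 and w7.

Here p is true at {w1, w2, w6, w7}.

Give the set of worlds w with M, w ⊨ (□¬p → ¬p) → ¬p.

w0: □¬p → ¬p is T, ¬p is T. ✓
w1: □¬p → ¬p is T, ¬p is F. ✗
w2: □¬p → ¬p is T, ¬p is F. ✗
w3: □¬p → ¬p is T, ¬p is T. ✓
w4: □¬p → ¬p is T, ¬p is T. ✓
w5: □¬p → ¬p is T, ¬p is T. ✓
w6: □¬p → ¬p is T, ¬p is F. ✗
w7: □¬p → ¬p is T, ¬p is F. ✗

{w0, w3, w4, w5}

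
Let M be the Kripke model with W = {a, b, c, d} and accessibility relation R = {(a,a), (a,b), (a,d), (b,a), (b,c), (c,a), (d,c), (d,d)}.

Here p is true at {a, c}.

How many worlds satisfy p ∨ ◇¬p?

3

a: p is T, ◇¬p is T. ✓
b: p is F, ◇¬p is F. ✗
c: p is T, ◇¬p is F. ✓
d: p is F, ◇¬p is T. ✓
Satisfying worlds: {a, c, d}.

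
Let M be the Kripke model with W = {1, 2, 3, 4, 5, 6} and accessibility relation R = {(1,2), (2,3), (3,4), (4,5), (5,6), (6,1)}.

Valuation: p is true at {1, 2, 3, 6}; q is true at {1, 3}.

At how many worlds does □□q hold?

2

1: successors {2}; □q there: 2:T. ✓
2: successors {3}; □q there: 3:F. ✗
3: successors {4}; □q there: 4:F. ✗
4: successors {5}; □q there: 5:F. ✗
5: successors {6}; □q there: 6:T. ✓
6: successors {1}; □q there: 1:F. ✗
Satisfying worlds: {1, 5}.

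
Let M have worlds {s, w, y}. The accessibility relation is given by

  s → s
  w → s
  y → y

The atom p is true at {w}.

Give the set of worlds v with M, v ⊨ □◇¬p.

s: successors {s}; ◇¬p there: s:T. ✓
w: successors {s}; ◇¬p there: s:T. ✓
y: successors {y}; ◇¬p there: y:T. ✓

{s, w, y}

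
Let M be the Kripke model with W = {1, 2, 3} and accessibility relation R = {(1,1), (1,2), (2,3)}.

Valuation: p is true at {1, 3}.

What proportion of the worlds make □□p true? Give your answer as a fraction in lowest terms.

1: successors {1, 2}; □p there: 1:F, 2:T. ✗
2: successors {3}; □p there: 3:T. ✓
3: no successors, so □□p holds vacuously. ✓
That's 2 of 3 worlds, so 2/3.

2/3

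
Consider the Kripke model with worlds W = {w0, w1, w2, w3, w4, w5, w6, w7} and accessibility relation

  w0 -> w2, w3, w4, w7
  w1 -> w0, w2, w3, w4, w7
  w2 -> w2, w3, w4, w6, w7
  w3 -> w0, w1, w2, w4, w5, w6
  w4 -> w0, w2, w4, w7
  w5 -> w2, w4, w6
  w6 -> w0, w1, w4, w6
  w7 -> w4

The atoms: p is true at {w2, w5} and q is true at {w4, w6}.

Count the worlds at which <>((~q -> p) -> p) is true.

w0: successors {w2, w3, w4, w7}; (~q -> p) -> p there: w2:T, w3:T, w4:F, w7:T. ✓
w1: successors {w0, w2, w3, w4, w7}; (~q -> p) -> p there: w0:T, w2:T, w3:T, w4:F, w7:T. ✓
w2: successors {w2, w3, w4, w6, w7}; (~q -> p) -> p there: w2:T, w3:T, w4:F, w6:F, w7:T. ✓
w3: successors {w0, w1, w2, w4, w5, w6}; (~q -> p) -> p there: w0:T, w1:T, w2:T, w4:F, w5:T, w6:F. ✓
w4: successors {w0, w2, w4, w7}; (~q -> p) -> p there: w0:T, w2:T, w4:F, w7:T. ✓
w5: successors {w2, w4, w6}; (~q -> p) -> p there: w2:T, w4:F, w6:F. ✓
w6: successors {w0, w1, w4, w6}; (~q -> p) -> p there: w0:T, w1:T, w4:F, w6:F. ✓
w7: successors {w4}; (~q -> p) -> p there: w4:F. ✗
Satisfying worlds: {w0, w1, w2, w3, w4, w5, w6}.

7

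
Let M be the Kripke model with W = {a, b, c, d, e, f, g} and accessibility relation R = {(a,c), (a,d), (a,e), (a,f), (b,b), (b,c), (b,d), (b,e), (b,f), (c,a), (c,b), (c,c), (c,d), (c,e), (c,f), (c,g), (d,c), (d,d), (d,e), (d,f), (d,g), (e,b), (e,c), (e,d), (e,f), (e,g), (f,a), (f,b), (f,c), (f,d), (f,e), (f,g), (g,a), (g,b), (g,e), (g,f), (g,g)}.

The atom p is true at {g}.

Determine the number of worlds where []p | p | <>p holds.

a: []p | p is F, <>p is F. ✗
b: []p | p is F, <>p is F. ✗
c: []p | p is F, <>p is T. ✓
d: []p | p is F, <>p is T. ✓
e: []p | p is F, <>p is T. ✓
f: []p | p is F, <>p is T. ✓
g: []p | p is T, <>p is T. ✓
Satisfying worlds: {c, d, e, f, g}.

5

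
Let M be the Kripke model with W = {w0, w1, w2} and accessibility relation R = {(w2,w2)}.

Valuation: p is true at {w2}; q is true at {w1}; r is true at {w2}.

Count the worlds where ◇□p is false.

2

w0: no successors, so ◇□p fails. ✗
w1: no successors, so ◇□p fails. ✗
w2: successors {w2}; □p there: w2:T. ✓
Satisfying worlds: {w2}.
So ◇□p fails at the other 2 worlds.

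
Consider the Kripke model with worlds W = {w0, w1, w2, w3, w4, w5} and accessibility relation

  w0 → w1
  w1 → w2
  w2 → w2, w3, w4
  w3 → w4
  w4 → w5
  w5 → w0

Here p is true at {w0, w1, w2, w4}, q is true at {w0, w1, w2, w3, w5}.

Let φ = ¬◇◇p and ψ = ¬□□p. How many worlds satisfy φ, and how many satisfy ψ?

1 and 3

For ¬◇◇p:
w0: ◇◇p is T. ✗
w1: ◇◇p is T. ✗
w2: ◇◇p is T. ✗
w3: ◇◇p is F. ✓
w4: ◇◇p is T. ✗
w5: ◇◇p is T. ✗
— 1 world.
For ¬□□p:
w0: □□p is T. ✗
w1: □□p is F. ✓
w2: □□p is F. ✓
w3: □□p is F. ✓
w4: □□p is T. ✗
w5: □□p is T. ✗
— 3 worlds.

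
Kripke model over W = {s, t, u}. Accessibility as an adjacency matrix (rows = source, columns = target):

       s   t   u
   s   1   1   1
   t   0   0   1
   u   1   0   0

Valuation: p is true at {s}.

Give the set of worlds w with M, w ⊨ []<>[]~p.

s: successors {s, t, u}; <>[]~p there: s:T, t:F, u:F. ✗
t: successors {u}; <>[]~p there: u:F. ✗
u: successors {s}; <>[]~p there: s:T. ✓

{u}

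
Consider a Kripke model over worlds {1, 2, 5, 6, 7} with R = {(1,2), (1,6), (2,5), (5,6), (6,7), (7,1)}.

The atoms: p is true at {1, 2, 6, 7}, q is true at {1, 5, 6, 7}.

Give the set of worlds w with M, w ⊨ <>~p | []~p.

1: <>~p is F, []~p is F. ✗
2: <>~p is T, []~p is T. ✓
5: <>~p is F, []~p is F. ✗
6: <>~p is F, []~p is F. ✗
7: <>~p is F, []~p is F. ✗

{2}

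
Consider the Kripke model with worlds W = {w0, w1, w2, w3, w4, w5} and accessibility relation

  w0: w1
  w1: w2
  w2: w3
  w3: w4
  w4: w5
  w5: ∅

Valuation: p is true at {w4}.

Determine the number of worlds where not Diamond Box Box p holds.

3

w0: Diamond Box Box p is F. ✓
w1: Diamond Box Box p is T. ✗
w2: Diamond Box Box p is F. ✓
w3: Diamond Box Box p is T. ✗
w4: Diamond Box Box p is T. ✗
w5: Diamond Box Box p is F. ✓
Satisfying worlds: {w0, w2, w5}.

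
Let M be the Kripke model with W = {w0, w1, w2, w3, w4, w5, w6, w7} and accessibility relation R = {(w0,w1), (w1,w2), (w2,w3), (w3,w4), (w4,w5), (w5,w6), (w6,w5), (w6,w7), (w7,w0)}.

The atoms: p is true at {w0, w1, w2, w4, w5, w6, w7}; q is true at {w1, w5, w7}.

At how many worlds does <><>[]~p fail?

w0: successors {w1}; <>[]~p there: w1:T. ✓
w1: successors {w2}; <>[]~p there: w2:F. ✗
w2: successors {w3}; <>[]~p there: w3:F. ✗
w3: successors {w4}; <>[]~p there: w4:F. ✗
w4: successors {w5}; <>[]~p there: w5:F. ✗
w5: successors {w6}; <>[]~p there: w6:F. ✗
w6: successors {w5, w7}; <>[]~p there: w5:F, w7:F. ✗
w7: successors {w0}; <>[]~p there: w0:F. ✗
Satisfying worlds: {w0}.
So <><>[]~p fails at the other 7 worlds.

7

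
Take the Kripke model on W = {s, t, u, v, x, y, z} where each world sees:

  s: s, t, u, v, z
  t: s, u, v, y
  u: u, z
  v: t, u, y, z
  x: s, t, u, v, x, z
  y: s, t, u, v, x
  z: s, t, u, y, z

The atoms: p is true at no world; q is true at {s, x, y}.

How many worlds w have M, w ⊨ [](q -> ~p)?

7

s: successors {s, t, u, v, z}; q -> ~p there: s:T, t:T, u:T, v:T, z:T. ✓
t: successors {s, u, v, y}; q -> ~p there: s:T, u:T, v:T, y:T. ✓
u: successors {u, z}; q -> ~p there: u:T, z:T. ✓
v: successors {t, u, y, z}; q -> ~p there: t:T, u:T, y:T, z:T. ✓
x: successors {s, t, u, v, x, z}; q -> ~p there: s:T, t:T, u:T, v:T, x:T, z:T. ✓
y: successors {s, t, u, v, x}; q -> ~p there: s:T, t:T, u:T, v:T, x:T. ✓
z: successors {s, t, u, y, z}; q -> ~p there: s:T, t:T, u:T, y:T, z:T. ✓
Satisfying worlds: {s, t, u, v, x, y, z}.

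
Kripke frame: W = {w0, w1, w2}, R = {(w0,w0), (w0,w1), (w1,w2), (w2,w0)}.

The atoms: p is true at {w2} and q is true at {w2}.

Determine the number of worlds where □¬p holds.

2

w0: successors {w0, w1}; ¬p there: w0:T, w1:T. ✓
w1: successors {w2}; ¬p there: w2:F. ✗
w2: successors {w0}; ¬p there: w0:T. ✓
Satisfying worlds: {w0, w2}.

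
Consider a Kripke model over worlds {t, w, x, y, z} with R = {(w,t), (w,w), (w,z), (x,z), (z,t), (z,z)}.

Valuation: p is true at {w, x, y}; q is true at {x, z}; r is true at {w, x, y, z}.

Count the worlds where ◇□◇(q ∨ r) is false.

3

t: no successors, so ◇□◇(q ∨ r) fails. ✗
w: successors {t, w, z}; □◇(q ∨ r) there: t:T, w:F, z:F. ✓
x: successors {z}; □◇(q ∨ r) there: z:F. ✗
y: no successors, so ◇□◇(q ∨ r) fails. ✗
z: successors {t, z}; □◇(q ∨ r) there: t:T, z:F. ✓
Satisfying worlds: {w, z}.
So ◇□◇(q ∨ r) fails at the other 3 worlds.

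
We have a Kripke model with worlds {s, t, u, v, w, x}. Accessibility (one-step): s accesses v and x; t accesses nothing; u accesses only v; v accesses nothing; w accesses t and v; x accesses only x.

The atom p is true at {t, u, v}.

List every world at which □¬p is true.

{t, v, x}

s: successors {v, x}; ¬p there: v:F, x:T. ✗
t: no successors, so □¬p holds vacuously. ✓
u: successors {v}; ¬p there: v:F. ✗
v: no successors, so □¬p holds vacuously. ✓
w: successors {t, v}; ¬p there: t:F, v:F. ✗
x: successors {x}; ¬p there: x:T. ✓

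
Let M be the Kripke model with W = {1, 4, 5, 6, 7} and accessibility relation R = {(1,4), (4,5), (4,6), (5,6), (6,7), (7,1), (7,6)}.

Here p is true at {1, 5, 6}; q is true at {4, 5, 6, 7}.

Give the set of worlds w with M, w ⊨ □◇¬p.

1: successors {4}; ◇¬p there: 4:F. ✗
4: successors {5, 6}; ◇¬p there: 5:F, 6:T. ✗
5: successors {6}; ◇¬p there: 6:T. ✓
6: successors {7}; ◇¬p there: 7:F. ✗
7: successors {1, 6}; ◇¬p there: 1:T, 6:T. ✓

{5, 7}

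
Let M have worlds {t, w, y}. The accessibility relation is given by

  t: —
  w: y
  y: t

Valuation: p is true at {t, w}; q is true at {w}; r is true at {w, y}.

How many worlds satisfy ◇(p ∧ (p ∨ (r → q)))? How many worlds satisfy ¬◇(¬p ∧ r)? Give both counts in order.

1 and 2

For ◇(p ∧ (p ∨ (r → q))):
t: no successors, so ◇(p ∧ (p ∨ (r → q))) fails. ✗
w: successors {y}; p ∧ (p ∨ (r → q)) there: y:F. ✗
y: successors {t}; p ∧ (p ∨ (r → q)) there: t:T. ✓
— 1 world.
For ¬◇(¬p ∧ r):
t: ◇(¬p ∧ r) is F. ✓
w: ◇(¬p ∧ r) is T. ✗
y: ◇(¬p ∧ r) is F. ✓
— 2 worlds.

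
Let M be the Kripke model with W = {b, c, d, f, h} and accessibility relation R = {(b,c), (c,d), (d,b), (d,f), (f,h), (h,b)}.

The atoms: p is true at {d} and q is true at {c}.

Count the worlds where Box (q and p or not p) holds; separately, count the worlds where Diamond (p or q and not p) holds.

For Box (q and p or not p):
b: successors {c}; q and p or not p there: c:T. ✓
c: successors {d}; q and p or not p there: d:F. ✗
d: successors {b, f}; q and p or not p there: b:T, f:T. ✓
f: successors {h}; q and p or not p there: h:T. ✓
h: successors {b}; q and p or not p there: b:T. ✓
— 4 worlds.
For Diamond (p or q and not p):
b: successors {c}; p or q and not p there: c:T. ✓
c: successors {d}; p or q and not p there: d:T. ✓
d: successors {b, f}; p or q and not p there: b:F, f:F. ✗
f: successors {h}; p or q and not p there: h:F. ✗
h: successors {b}; p or q and not p there: b:F. ✗
— 2 worlds.

4 and 2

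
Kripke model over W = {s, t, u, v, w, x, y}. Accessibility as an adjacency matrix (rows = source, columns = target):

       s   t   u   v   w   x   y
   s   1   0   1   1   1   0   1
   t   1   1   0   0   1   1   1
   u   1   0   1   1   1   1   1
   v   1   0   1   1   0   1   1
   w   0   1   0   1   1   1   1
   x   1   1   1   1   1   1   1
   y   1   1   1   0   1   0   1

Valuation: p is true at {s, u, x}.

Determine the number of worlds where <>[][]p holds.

0

s: successors {s, u, v, w, y}; [][]p there: s:F, u:F, v:F, w:F, y:F. ✗
t: successors {s, t, w, x, y}; [][]p there: s:F, t:F, w:F, x:F, y:F. ✗
u: successors {s, u, v, w, x, y}; [][]p there: s:F, u:F, v:F, w:F, x:F, y:F. ✗
v: successors {s, u, v, x, y}; [][]p there: s:F, u:F, v:F, x:F, y:F. ✗
w: successors {t, v, w, x, y}; [][]p there: t:F, v:F, w:F, x:F, y:F. ✗
x: successors {s, t, u, v, w, x, y}; [][]p there: s:F, t:F, u:F, v:F, w:F, x:F, y:F. ✗
y: successors {s, t, u, w, y}; [][]p there: s:F, t:F, u:F, w:F, y:F. ✗
Satisfying worlds: ∅.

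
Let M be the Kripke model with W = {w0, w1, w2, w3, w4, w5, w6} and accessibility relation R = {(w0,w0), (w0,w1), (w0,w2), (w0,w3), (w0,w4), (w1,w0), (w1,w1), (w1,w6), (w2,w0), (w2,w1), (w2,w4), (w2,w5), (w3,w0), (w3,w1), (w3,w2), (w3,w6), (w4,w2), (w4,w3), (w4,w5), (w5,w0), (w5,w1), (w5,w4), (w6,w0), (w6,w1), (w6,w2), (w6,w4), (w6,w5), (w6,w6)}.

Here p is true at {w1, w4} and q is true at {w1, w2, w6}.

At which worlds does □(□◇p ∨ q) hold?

∅

w0: successors {w0, w1, w2, w3, w4}; □◇p ∨ q there: w0:F, w1:T, w2:T, w3:T, w4:T. ✗
w1: successors {w0, w1, w6}; □◇p ∨ q there: w0:F, w1:T, w6:T. ✗
w2: successors {w0, w1, w4, w5}; □◇p ∨ q there: w0:F, w1:T, w4:T, w5:F. ✗
w3: successors {w0, w1, w2, w6}; □◇p ∨ q there: w0:F, w1:T, w2:T, w6:T. ✗
w4: successors {w2, w3, w5}; □◇p ∨ q there: w2:T, w3:T, w5:F. ✗
w5: successors {w0, w1, w4}; □◇p ∨ q there: w0:F, w1:T, w4:T. ✗
w6: successors {w0, w1, w2, w4, w5, w6}; □◇p ∨ q there: w0:F, w1:T, w2:T, w4:T, w5:F, w6:T. ✗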